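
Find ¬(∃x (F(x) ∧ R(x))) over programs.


Original: ∃x (F(x) ∧ R(x))
Rule: ¬∀→∃, ¬∃→∀, negate predicate.
Negation: ∀x (¬F(x) ∨ ¬R(x))

∀x (¬F(x) ∨ ¬R(x))


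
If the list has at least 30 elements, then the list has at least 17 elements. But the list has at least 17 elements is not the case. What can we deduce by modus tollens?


Modus tollens: P → Q, ¬Q ⊢ ¬P
P: the list has at least 30 elements
Q: the list has at least 17 elements
We have P → Q and Q is false.
By modus tollens, P must be false.

It is not the case that the list has at least 30 elements


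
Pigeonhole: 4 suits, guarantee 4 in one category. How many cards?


Pigeonhole: to guarantee k in one of n categories, need (k-1)×n + 1.
k = 4, n = 4
Minimum = (4-1) × 4 + 1 = 3 × 4 + 1

13


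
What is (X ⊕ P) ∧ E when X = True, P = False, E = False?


X = True, P = False, E = False
Step 1: X ⊕ P = True XOR False = True
Step 2: True ∧ E = True AND False = False
XOR true when exactly one of X,P is true; then AND with E.

False


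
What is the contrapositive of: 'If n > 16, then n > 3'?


Original: If n > 16, then n > 3
Contrapositive: If ¬Q, then ¬P
Negate Q: not (n > 3)
Negate P: not (n > 16)

If not (n > 3), then not (n > 16).


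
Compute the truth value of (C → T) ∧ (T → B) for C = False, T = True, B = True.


C = False, T = True, B = True
Step 1: C → T is false only when C=True and T=False. Result: True
Step 2: T → B is false only when T=True and B=False. Result: True
Step 3: True ∧ True = True

True


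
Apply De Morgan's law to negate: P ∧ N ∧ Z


De Morgan's law: ¬(P ∧ Q ∧ R) ≡ ¬P ∨ ¬Q ∨ ¬R
¬(P ∧ N ∧ Z) = ¬P ∨ ¬N ∨ ¬Z

¬P ∨ ¬N ∨ ¬Z


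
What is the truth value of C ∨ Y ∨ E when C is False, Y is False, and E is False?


C = False, Y = False, E = False
Step 1: C ∨ Y = False OR False = False
Step 2: False ∨ E = False OR False = False
OR is true when at least one operand is true.

False


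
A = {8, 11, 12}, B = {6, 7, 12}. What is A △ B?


A = {8, 11, 12}
B = {6, 7, 12}
Operation: symmetric difference
In A only: [8, 11], in B only: [6, 7]

{6, 7, 8, 11}


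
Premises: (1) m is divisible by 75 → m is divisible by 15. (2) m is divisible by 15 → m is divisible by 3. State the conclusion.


Hypothetical syllogism: P → Q, Q → R ⊢ P → R
Premise 1: m is divisible by 75 → m is divisible by 15
Premise 2: m is divisible by 15 → m is divisible by 3
Chain the implications: the middle term (m is divisible by 15) links the two.
Conclusion: If m is divisible by 75, then m is divisible by 3.

If m is divisible by 75, then m is divisible by 3.


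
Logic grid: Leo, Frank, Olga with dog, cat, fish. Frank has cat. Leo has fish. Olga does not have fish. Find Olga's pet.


From clues:
  Leo → fish
  Frank → cat
By elimination, Olga gets the remaining.

dog


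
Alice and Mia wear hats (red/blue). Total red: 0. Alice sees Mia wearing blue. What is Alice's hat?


Total red = 0, Mia = blue
Red accounted for: 0
Remaining for Alice: 0
Alice's hat is blue.

blue


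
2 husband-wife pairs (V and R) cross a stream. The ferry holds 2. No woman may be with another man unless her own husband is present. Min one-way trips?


Label couples V and R.
1. WV+WR → (far: WV,WR; near: HV,HR)
2. WV ←   (far: WR; near: HV,HR,WV)
3. HV+HR → (far: HV,HR,WR; near: WV)
4. HV ←   (far: HR,WR; near: HV,WV)  — HV returns, since WV is alone on near bank
5. HV+WV → (far: all four; near: empty)
Every state respects the constraint.
Minimum trips = 5

5


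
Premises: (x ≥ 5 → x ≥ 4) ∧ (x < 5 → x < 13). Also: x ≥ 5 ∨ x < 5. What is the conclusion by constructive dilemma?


Constructive dilemma: (P → Q) ∧ (R → S), P ∨ R ⊢ Q ∨ S
Premise 1: x ≥ 5 → x ≥ 4
Premise 2: x < 5 → x < 13
Premise 3: x ≥ 5 ∨ x < 5
Case 1: Assuming x ≥ 5, then by Premise 1, x ≥ 4.
Case 2: Assuming x < 5, then by Premise 2, x < 13.
Since one of x ≥ 5 or x < 5 must hold, we get x ≥ 4 or x < 13.

x ≥ 4 or x < 13.


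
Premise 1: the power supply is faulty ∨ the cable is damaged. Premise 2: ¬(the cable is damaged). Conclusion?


Disjunctive syllogism: P ∨ Q, ¬P ⊢ Q
Disjunction: the power supply is faulty ∨ the cable is damaged
We know it is not the case that the cable is damaged.
By disjunctive syllogism, the other disjunct must be true.

The power supply is faulty


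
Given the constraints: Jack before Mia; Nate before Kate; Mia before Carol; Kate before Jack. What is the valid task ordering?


Constraints: Jack before Mia; Nate before Kate; Mia before Carol; Kate before Jack
Method: repeatedly schedule the remaining task that has no remaining task required before it.
  Step 1: remaining {Kate, Mia, Jack, Nate, Carol}; every task except Nate still has a predecessor pending → schedule Nate.
  Step 2: remaining {Kate, Mia, Jack, Carol}; every task except Kate still has a predecessor pending → schedule Kate.
  Step 3: remaining {Mia, Jack, Carol}; every task except Jack still has a predecessor pending → schedule Jack.
  Step 4: remaining {Mia, Carol}; every task except Mia still has a predecessor pending → schedule Mia.
  Step 5: only Carol remains → schedule Carol.
Resulting order:

Nate → Kate → Jack → Mia → Carol


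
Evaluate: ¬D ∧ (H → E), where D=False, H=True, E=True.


D = False, H = True, E = True
Expression: ¬D ∧ (H → E)
Step 1: ¬D = NOT False = True
Step 2: H → E = True → True (false only if H=True, E=False) = True
Step 3: (True) ∧ (True) = True AND True = True

True


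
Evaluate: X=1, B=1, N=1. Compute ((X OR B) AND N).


X OR B = 1|1 = 1
1 AND 1 = 1

1


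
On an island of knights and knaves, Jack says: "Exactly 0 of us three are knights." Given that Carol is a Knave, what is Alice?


Jack claims exactly 0 knights among Jack, Carol, Alice.
Given: Carol is a Knave.

Case 1: Jack is a Knight (tells truth)
  Then exactly 0 of the three are knights.
  Counting Jack, Carol: 1 knight(s) so far. Need -1 more → impossible.
Case 2: Jack is a Knave (lies)
  Then the count is NOT 0.
  If Alice = Knave, count = 0 = 0 → claim would be true, contradicts lie.
  If Alice = Knight, count = 1 ≠ 0 → lie confirmed ✓

Alice is a Knight.

Knight


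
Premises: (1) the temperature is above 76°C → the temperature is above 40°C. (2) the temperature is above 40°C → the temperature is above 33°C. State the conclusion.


Hypothetical syllogism: P → Q, Q → R ⊢ P → R
Premise 1: the temperature is above 76°C → the temperature is above 40°C
Premise 2: the temperature is above 40°C → the temperature is above 33°C
Chain the implications: the middle term (the temperature is above 40°C) links the two.
Conclusion: If the temperature is above 76°C, then the temperature is above 33°C.

If the temperature is above 76°C, then the temperature is above 33°C.


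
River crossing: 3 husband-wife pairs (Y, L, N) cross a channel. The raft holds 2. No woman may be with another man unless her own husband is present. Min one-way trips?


Label couples Y, L, N (H = husband, W = wife).
Counting alone: 6 people, the raft carries 2 and someone must bring it back, so each round trip nets at most +1 on the far side until the last crossing → at least 9 trips. The jealousy constraint makes 9 impossible; the shortest valid schedule has 11:
1. WY+WL →  (far: WY,WL; near: HY,HL,HN,WN)
2. WY ←       (far: WL; near: HY,HL,HN,WY,WN)
3. WY+WN →  (far: WY,WL,WN; near: HY,HL,HN)
4. WY ←       (far: WL,WN; near: HY,HL,HN,WY)
5. HL+HN →  (far: HL,WL,HN,WN; near: HY,WY)
6. HL+WL ←  (far: HN,WN; near: HY,WY,HL,WL)
7. HY+HL →  (far: HY,HL,HN,WN; near: WY,WL)
8. WN ←       (far: HY,HL,HN; near: WY,WL,WN)
9. WY+WL →  (far: HY,WY,HL,WL,HN; near: WN)
10. HN ←      (far: HY,WY,HL,WL; near: HN,WN)
11. HN+WN → (far: all six; near: empty)
In every state each wife is either with her husband or with no other man.
Minimum trips = 11

11


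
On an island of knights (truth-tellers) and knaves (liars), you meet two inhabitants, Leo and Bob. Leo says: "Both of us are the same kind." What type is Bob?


Leo says: "Both of us are the same kind."
Case 1: Leo is a Knight (truth-teller)
  Statement is true → they ARE the same → Bob is also a Knight
Case 2: Leo is a Knave (liar)
  Statement is false → they are NOT the same → Bob is a Knight
In both cases, Bob is a Knight.

Knight


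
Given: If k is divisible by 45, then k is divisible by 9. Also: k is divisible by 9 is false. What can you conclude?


Modus tollens: P → Q, ¬Q ⊢ ¬P
P: k is divisible by 45
Q: k is divisible by 9
We have P → Q and Q is false.
By modus tollens, P must be false.

It is not the case that k is divisible by 45


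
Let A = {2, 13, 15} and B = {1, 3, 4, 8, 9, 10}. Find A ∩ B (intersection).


A = {2, 13, 15}
B = {1, 3, 4, 8, 9, 10}
Operation: intersection
Elements in both: none

∅


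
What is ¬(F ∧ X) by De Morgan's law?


De Morgan's law: ¬(P ∧ Q) ≡ ¬P ∨ ¬Q
¬(F ∧ X) = ¬F ∨ ¬X

¬F ∨ ¬X


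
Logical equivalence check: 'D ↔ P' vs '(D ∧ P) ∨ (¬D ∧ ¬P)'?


Expression 1: D ↔ P
Expression 2: (D ∧ P) ∨ (¬D ∧ ¬P)
Truth table (D P | Expr1 Expr2):
  T T |   T     T
  T F |   F     F
  F T |   F     F
  F F |   T     T
All 4 rows agree, so the expressions are logically equivalent.

Yes


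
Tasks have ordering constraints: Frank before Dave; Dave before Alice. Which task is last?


Constraints: Frank before Dave; Dave before Alice
The last task can have nothing scheduled after it, so it must never appear on the left of a 'before'.
Tasks appearing before some other task: Frank, Dave.
The only task not in that list is Alice → it is last.

Alice


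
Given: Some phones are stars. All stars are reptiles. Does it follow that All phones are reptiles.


Premise 1: Some phones are stars.
Premise 2: All stars are reptiles.
Conclusion: All phones are reptiles.
Fallacy: illicit minor. The minor term (phones) is distributed in the conclusion ('All phones ...') but undistributed in its premise ('Some phones are stars' doesn't cover all phones).
Only 'Some phones are reptiles' follows, not 'All'.

Invalid


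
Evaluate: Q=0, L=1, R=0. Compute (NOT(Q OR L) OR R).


Q OR L = 1
NOT(1) = 0
0 OR 0 = 0

0


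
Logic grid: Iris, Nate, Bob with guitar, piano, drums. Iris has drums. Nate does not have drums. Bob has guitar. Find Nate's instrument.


From clues:
  Bob → guitar
  Iris → drums
By elimination, Nate gets the remaining.

piano


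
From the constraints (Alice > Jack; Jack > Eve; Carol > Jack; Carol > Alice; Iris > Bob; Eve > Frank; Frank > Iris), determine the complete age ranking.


Constraints: Alice > Jack; Jack > Eve; Carol > Jack; Carol > Alice; Iris > Bob; Eve > Frank; Frank > Iris
Method: at each step, the next-highest is the one remaining person who never appears on the smaller side of a constraint between remaining people.
  Step 1: remaining {Carol, Eve, Iris, Bob, Frank, Alice, Jack}; on the smaller side: {Eve, Iris, Bob, Frank, Alice, Jack} → Carol is next (Carol > Jack; Carol > Alice).
  Step 2: remaining {Eve, Iris, Bob, Frank, Alice, Jack}; on the smaller side: {Eve, Iris, Bob, Frank, Jack} → Alice is next (Alice > Jack).
  Step 3: remaining {Eve, Iris, Bob, Frank, Jack}; on the smaller side: {Eve, Iris, Bob, Frank} → Jack is next (Jack > Eve).
  Step 4: remaining {Eve, Iris, Bob, Frank}; on the smaller side: {Iris, Bob, Frank} → Eve is next (Eve > Frank).
  Step 5: remaining {Iris, Bob, Frank}; on the smaller side: {Iris, Bob} → Frank is next (Frank > Iris).
  Step 6: remaining {Iris, Bob}; on the smaller side: {Bob} → Iris is next (Iris > Bob).
  Step 7: only Bob remains → lowest.
Final ranking (highest to lowest):

Carol > Alice > Jack > Eve > Frank > Iris > Bob


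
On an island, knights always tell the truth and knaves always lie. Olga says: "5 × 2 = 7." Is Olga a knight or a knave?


Statement: "5 × 2 = 7."
Actual: 5 × 2 = 10
Claimed: 7
Statement is FALSE → Olga lies → Knave

Knave


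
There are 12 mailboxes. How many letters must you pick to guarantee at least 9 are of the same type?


Pigeonhole: to guarantee k in one of n categories, need (k-1)×n + 1.
k = 9, n = 12
Minimum = (9-1) × 12 + 1 = 8 × 12 + 1

97


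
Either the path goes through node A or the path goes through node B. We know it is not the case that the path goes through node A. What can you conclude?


Disjunctive syllogism: P ∨ Q, ¬P ⊢ Q
Disjunction: the path goes through node A ∨ the path goes through node B
We know it is not the case that the path goes through node A.
By disjunctive syllogism, the other disjunct must be true.

The path goes through node B


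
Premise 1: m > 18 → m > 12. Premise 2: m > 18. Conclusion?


Modus ponens: P → Q, P ⊢ Q
P: m > 18
Q: m > 12
We have P → Q and P is true.
By modus ponens, Q must be true.

m > 12


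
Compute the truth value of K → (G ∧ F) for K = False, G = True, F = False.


K = False, G = True, F = False
Step 1: G ∧ F = True AND False = False
Step 2: K → (False): false only when K=True and consequent=False.
Result: True

True


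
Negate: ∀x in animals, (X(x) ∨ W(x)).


Original: ∀x (X(x) ∨ W(x))
Rule: ¬∀→∃, ¬∃→∀, negate predicate.
Negation: ∃x (¬X(x) ∧ ¬W(x))

∃x (¬X(x) ∧ ¬W(x))


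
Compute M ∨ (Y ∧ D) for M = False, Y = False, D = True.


M = False, Y = False, D = True
Step 1: Y ∧ D = False AND True = False
Step 2: M ∨ False = False OR False = False
AND evaluated first (higher precedence); then OR applied.

False


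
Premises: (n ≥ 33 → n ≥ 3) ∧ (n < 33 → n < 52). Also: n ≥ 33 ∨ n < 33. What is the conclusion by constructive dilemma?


Constructive dilemma: (P → Q) ∧ (R → S), P ∨ R ⊢ Q ∨ S
Premise 1: n ≥ 33 → n ≥ 3
Premise 2: n < 33 → n < 52
Premise 3: n ≥ 33 ∨ n < 33
Case 1: Assuming n ≥ 33, then by Premise 1, n ≥ 3.
Case 2: Assuming n < 33, then by Premise 2, n < 52.
Since one of n ≥ 33 or n < 33 must hold, we get n ≥ 3 or n < 52.

n ≥ 3 or n < 52.


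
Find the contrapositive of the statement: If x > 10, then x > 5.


Original: If x > 10, then x > 5
Contrapositive: If ¬Q, then ¬P
Negate Q: not (x > 5)
Negate P: not (x > 10)

If not (x > 5), then not (x > 10).


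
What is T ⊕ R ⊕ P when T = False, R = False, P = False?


T = False, R = False, P = False
Step 1: T ⊕ R = False XOR False = False
Step 2: False ⊕ P = False XOR False = False
XOR is true when an odd number of operands are true.

False


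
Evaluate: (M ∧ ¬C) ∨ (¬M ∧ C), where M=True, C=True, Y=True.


M = True, C = True, Y = True
Expression: (M ∧ ¬C) ∨ (¬M ∧ C)
Step 1: ¬C = NOT True = False
Step 2: M ∧ ¬C = True AND False = False
Step 3: ¬M = NOT True = False
Step 4: ¬M ∧ C = False AND True = False
Step 5: (False) ∨ (False) = False OR False = False

False


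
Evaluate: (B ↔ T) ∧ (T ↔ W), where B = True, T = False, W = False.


B = True, T = False, W = False
Step 1: B ↔ T is true when B and T have the same value. Result: False
Step 2: T ↔ W is true when T and W have the same value. Result: True
Step 3: False ∧ True = False

False


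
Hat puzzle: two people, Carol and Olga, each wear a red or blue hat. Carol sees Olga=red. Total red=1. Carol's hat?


Total red = 1, Olga = red
Red accounted for: 1
Remaining for Carol: 0
Carol's hat is blue.

blue


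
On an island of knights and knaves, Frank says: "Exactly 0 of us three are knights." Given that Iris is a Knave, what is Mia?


Frank claims exactly 0 knights among Frank, Iris, Mia.
Given: Iris is a Knave.

Case 1: Frank is a Knight (tells truth)
  Then exactly 0 of the three are knights.
  Counting Frank, Iris: 1 knight(s) so far. Need -1 more → impossible.
Case 2: Frank is a Knave (lies)
  Then the count is NOT 0.
  If Mia = Knave, count = 0 = 0 → claim would be true, contradicts lie.
  If Mia = Knight, count = 1 ≠ 0 → lie confirmed ✓

Mia is a Knight.

Knight


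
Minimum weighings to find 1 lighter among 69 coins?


Each weighing has 3 outcomes (left heavy / balance / right heavy), so k weighings distinguish at most 3^k cases; splitting into three near-equal groups achieves this.
Need 3^k ≥ 69: 3^3 = 27 < 69 ≤ 3^4 = 81
k = ⌈log₃(69)⌉ = 4

4


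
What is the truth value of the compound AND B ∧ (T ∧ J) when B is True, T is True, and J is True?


B = True, T = True, J = True
Step 1: T ∧ J = True AND True = True
Step 2: B ∧ True = True AND True = True
AND is true only when ALL operands are true.

True


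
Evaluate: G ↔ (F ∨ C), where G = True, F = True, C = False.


G = True, F = True, C = False
Step 1: F ∨ C = True OR False = True
Step 2: G ↔ (True): true when both sides have same truth value.
Result: True ↔ True = True

True


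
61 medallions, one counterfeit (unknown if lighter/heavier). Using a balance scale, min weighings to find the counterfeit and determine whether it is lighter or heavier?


Let n = 61. 122 possibilities (n medallions × lighter/heavier); each weighing has 3 outcomes.
Bound for k weighings: say the first weighing puts j medallions on each pan. If it tips, the 2j weighed medallions remain suspects (each with a known direction) and k-1 weighings give 3^(k-1) outcomes; 3^(k-1) is odd, so 2j ≤ 3^(k-1) - 1. If it balances, the n - 2j unweighed medallions remain with direction unknown: 2(n - 2j) ≤ 3^(k-1) - 1 by the same parity argument. Adding, n ≤ (3^(k-1) - 1) + (3^(k-1) - 1)/2 = (3^k - 3)/2, and the classical three-group strategy achieves this (3 medallions in 2 weighings, 12 in 3, 39 in 4, 120 in 5).
So we need the smallest k with (3^k - 3)/2 ≥ 61.
k = 4: (3^4 - 3)/2 = 39 < 61 ✗
k = 5: (3^5 - 3)/2 = 120 ≥ 61 ✓

5


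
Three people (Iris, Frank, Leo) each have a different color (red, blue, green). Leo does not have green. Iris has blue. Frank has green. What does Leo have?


From clues:
  Iris → blue
  Frank → green
By elimination, Leo gets the remaining.

red


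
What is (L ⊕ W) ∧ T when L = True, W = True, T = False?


L = True, W = True, T = False
Step 1: L ⊕ W = True XOR True = False
Step 2: False ∧ T = False AND False = False
XOR true when exactly one of L,W is true; then AND with T.

False


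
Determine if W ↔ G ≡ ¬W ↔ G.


Expression 1: W ↔ G
Expression 2: ¬W ↔ G
Truth table (W G | Expr1 Expr2):
  T T |   T     F   ← differ
  T F |   F     T   ← differ
  F T |   F     T   ← differ
  F F |   T     F   ← differ
Counterexample: W=T, G=T gives Expr1 = T but Expr2 = F, so the expressions are NOT logically equivalent.

No


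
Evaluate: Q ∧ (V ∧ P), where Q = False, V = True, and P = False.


Q = False, V = True, P = False
Step 1: V ∧ P = True AND False = False
Step 2: Q ∧ False = False AND False = False
AND is true only when ALL operands are true.

False


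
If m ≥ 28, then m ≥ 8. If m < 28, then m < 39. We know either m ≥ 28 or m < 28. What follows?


Constructive dilemma: (P → Q) ∧ (R → S), P ∨ R ⊢ Q ∨ S
Premise 1: m ≥ 28 → m ≥ 8
Premise 2: m < 28 → m < 39
Premise 3: m ≥ 28 ∨ m < 28
Case 1: Assuming m ≥ 28, then by Premise 1, m ≥ 8.
Case 2: Assuming m < 28, then by Premise 2, m < 39.
Since one of m ≥ 28 or m < 28 must hold, we get m ≥ 8 or m < 39.

m ≥ 8 or m < 39.


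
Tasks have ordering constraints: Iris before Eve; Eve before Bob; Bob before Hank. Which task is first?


Constraints: Iris before Eve; Eve before Bob; Bob before Hank
The first task can have nothing scheduled before it, so it must never appear on the right of a 'before'.
Tasks appearing after some 'before': Eve, Bob, Hank.
The only task not in that list is Iris → it is first.

Iris


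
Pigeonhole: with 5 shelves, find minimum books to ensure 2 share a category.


Pigeonhole: to guarantee k in one of n categories, need (k-1)×n + 1.
k = 2, n = 5
Minimum = (2-1) × 5 + 1 = 1 × 5 + 1

6


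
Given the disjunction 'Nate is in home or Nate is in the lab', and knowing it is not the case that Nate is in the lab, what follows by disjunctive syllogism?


Disjunctive syllogism: P ∨ Q, ¬P ⊢ Q
Disjunction: Nate is in home ∨ Nate is in the lab
We know it is not the case that Nate is in the lab.
By disjunctive syllogism, the other disjunct must be true.

Nate is in home


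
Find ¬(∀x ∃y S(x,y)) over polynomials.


Original: ∀x ∃y S(x,y)
Rule: ¬∀→∃, ¬∃→∀, negate predicate.
Negation: ∃x ∀y ¬S(x,y)

∃x ∀y ¬S(x,y)


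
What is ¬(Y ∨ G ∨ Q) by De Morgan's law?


De Morgan's law: ¬(P ∨ Q ∨ R) ≡ ¬P ∧ ¬Q ∧ ¬R
¬(Y ∨ G ∨ Q) = ¬Y ∧ ¬G ∧ ¬Q

¬Y ∧ ¬G ∧ ¬Q


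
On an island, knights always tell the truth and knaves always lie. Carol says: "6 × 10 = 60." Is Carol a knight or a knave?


Statement: "6 × 10 = 60."
Actual: 6 × 10 = 60
Claimed: 60
Statement is TRUE → Carol tells the truth → Knight

Knight


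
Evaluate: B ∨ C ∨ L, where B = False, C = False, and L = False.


B = False, C = False, L = False
Step 1: B ∨ C = False OR False = False
Step 2: False ∨ L = False OR False = False
OR is true when at least one operand is true.

False


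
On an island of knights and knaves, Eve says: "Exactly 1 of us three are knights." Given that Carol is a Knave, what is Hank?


Eve claims exactly 1 knights among Eve, Carol, Hank.
Given: Carol is a Knave.

Case 1: Eve is a Knight (tells truth)
  Then exactly 1 of the three are knights.
  Counting Eve, Carol: 1 knight(s) so far. Need 0 more → Hank = Knave.
Case 2: Eve is a Knave (lies)
  Then the count is NOT 1.
  If Hank = Knight, count = 1 = 1 → claim would be true, contradicts lie.
  If Hank = Knave, count = 0 ≠ 1 → lie confirmed ✓

Hank is a Knave.

Knave


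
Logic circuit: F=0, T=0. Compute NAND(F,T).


F AND T = 0
NOT(0) = 1

1


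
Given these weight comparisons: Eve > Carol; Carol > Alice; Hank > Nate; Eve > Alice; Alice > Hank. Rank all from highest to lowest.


Constraints: Eve > Carol; Carol > Alice; Hank > Nate; Eve > Alice; Alice > Hank
Method: at each step, the next-highest is the one remaining person who never appears on the smaller side of a constraint between remaining people.
  Step 1: remaining {Eve, Nate, Carol, Alice, Hank}; on the smaller side: {Nate, Carol, Alice, Hank} → Eve is next (Eve > Carol; Eve > Alice).
  Step 2: remaining {Nate, Carol, Alice, Hank}; on the smaller side: {Nate, Alice, Hank} → Carol is next (Carol > Alice).
  Step 3: remaining {Nate, Alice, Hank}; on the smaller side: {Nate, Hank} → Alice is next (Alice > Hank).
  Step 4: remaining {Nate, Hank}; on the smaller side: {Nate} → Hank is next (Hank > Nate).
  Step 5: only Nate remains → lowest.
Final ranking (highest to lowest):

Eve > Carol > Alice > Hank > Nate


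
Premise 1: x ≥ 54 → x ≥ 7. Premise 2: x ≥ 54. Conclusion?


Modus ponens: P → Q, P ⊢ Q
P: x ≥ 54
Q: x ≥ 7
We have P → Q and P is true.
By modus ponens, Q must be true.

x ≥ 7


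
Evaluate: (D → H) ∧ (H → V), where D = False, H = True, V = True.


D = False, H = True, V = True
Step 1: D → H is false only when D=True and H=False. Result: True
Step 2: H → V is false only when H=True and V=False. Result: True
Step 3: True ∧ True = True

True


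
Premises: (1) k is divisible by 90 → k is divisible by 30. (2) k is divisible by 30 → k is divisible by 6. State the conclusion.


Hypothetical syllogism: P → Q, Q → R ⊢ P → R
Premise 1: k is divisible by 90 → k is divisible by 30
Premise 2: k is divisible by 30 → k is divisible by 6
Chain the implications: the middle term (k is divisible by 30) links the two.
Conclusion: If k is divisible by 90, then k is divisible by 6.

If k is divisible by 90, then k is divisible by 6.


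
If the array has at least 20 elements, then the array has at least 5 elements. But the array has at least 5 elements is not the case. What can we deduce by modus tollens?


Modus tollens: P → Q, ¬Q ⊢ ¬P
P: the array has at least 20 elements
Q: the array has at least 5 elements
We have P → Q and Q is false.
By modus tollens, P must be false.

It is not the case that the array has at least 20 elements


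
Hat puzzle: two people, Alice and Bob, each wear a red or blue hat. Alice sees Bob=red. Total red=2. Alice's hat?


Total red = 2, Bob = red
Red accounted for: 1
Remaining for Alice: 1
Alice's hat is red.

red


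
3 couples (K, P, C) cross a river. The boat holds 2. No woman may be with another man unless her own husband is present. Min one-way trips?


Label couples K, P, C (H = husband, W = wife).
Counting alone: 6 people, the boat carries 2 and someone must bring it back, so each round trip nets at most +1 on the far side until the last crossing → at least 9 trips. The jealousy constraint makes 9 impossible; the shortest valid schedule has 11:
1. WK+WP →  (far: WK,WP; near: HK,HP,HC,WC)
2. WK ←       (far: WP; near: HK,HP,HC,WK,WC)
3. WK+WC →  (far: WK,WP,WC; near: HK,HP,HC)
4. WK ←       (far: WP,WC; near: HK,HP,HC,WK)
5. HP+HC →  (far: HP,WP,HC,WC; near: HK,WK)
6. HP+WP ←  (far: HC,WC; near: HK,WK,HP,WP)
7. HK+HP →  (far: HK,HP,HC,WC; near: WK,WP)
8. WC ←       (far: HK,HP,HC; near: WK,WP,WC)
9. WK+WP →  (far: HK,WK,HP,WP,HC; near: WC)
10. HC ←      (far: HK,WK,HP,WP; near: HC,WC)
11. HC+WC → (far: all six; near: empty)
In every state each wife is either with her husband or with no other man.
Minimum trips = 11

11


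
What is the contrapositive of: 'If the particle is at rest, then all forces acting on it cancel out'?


Original: If the particle is at rest, then all forces acting on it cancel out
Contrapositive: If ¬Q, then ¬P
Negate Q: not (all forces acting on it cancel out)
Negate P: not (the particle is at rest)

If not (all forces acting on it cancel out), then not (the particle is at rest).


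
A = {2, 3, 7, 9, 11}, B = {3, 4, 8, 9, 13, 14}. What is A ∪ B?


A = {2, 3, 7, 9, 11}
B = {3, 4, 8, 9, 13, 14}
Operation: union
All elements combined: 2, 3, 4, 7, 8, 9, 11, 13, 14

{2, 3, 4, 7, 8, 9, 11, 13, 14}


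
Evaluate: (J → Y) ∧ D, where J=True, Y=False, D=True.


J = True, Y = False, D = True
Expression: (J → Y) ∧ D
Step 1: J → Y = True → False (false only if J=True, Y=False) = False
Step 2: (False) ∧ D = False AND True = False

False


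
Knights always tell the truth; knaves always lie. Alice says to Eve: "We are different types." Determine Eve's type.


Alice says: "We are different types."
Case 1: Alice is a Knight (truth-teller)
  Statement is true → they ARE different → Eve is a Knave
Case 2: Alice is a Knave (liar)
  Statement is false → they are NOT different → Eve is a Knave
In both cases, Eve is a Knave.

Knave


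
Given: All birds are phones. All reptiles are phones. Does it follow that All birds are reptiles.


Premise 1: All birds are phones.
Premise 2: All reptiles are phones.
Conclusion: All birds are reptiles.
Fallacy: undistributed middle. phones is predicate in both.
Counterexample: birds and reptiles could be disjoint subsets of phones.

Invalid


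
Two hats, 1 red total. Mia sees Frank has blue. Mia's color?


Total red = 1, Frank = blue
Red accounted for: 0
Remaining for Mia: 1
Mia's hat is red.

red


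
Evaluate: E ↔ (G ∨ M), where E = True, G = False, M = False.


E = True, G = False, M = False
Step 1: G ∨ M = False OR False = False
Step 2: E ↔ (False): true when both sides have same truth value.
Result: True ↔ False = False

False


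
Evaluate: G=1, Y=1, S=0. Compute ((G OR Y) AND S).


G OR Y = 1|1 = 1
1 AND 0 = 0

0


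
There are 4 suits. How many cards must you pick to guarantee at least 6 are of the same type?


Pigeonhole: to guarantee k in one of n categories, need (k-1)×n + 1.
k = 6, n = 4
Minimum = (6-1) × 4 + 1 = 5 × 4 + 1

21


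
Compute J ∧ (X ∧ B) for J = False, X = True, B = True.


J = False, X = True, B = True
Step 1: X ∧ B = True AND True = True
Step 2: J ∧ True = False AND True = False
AND is true only when ALL operands are true.

False


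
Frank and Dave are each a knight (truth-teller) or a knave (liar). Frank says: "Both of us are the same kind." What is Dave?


Frank says: "Both of us are the same kind."
Case 1: Frank is a Knight (truth-teller)
  Statement is true → they ARE the same → Dave is also a Knight
Case 2: Frank is a Knave (liar)
  Statement is false → they are NOT the same → Dave is a Knight
In both cases, Dave is a Knight.

Knight


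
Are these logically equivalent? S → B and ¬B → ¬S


Expression 1: S → B
Expression 2: ¬B → ¬S
Truth table (S B | Expr1 Expr2):
  T T |   T     T
  T F |   F     F
  F T |   T     T
  F F |   T     T
All 4 rows agree, so the expressions are logically equivalent.

Yes


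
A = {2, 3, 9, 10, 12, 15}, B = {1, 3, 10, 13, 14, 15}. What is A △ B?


A = {2, 3, 9, 10, 12, 15}
B = {1, 3, 10, 13, 14, 15}
Operation: symmetric difference
In A only: [2, 9, 12], in B only: [1, 13, 14]

{1, 2, 9, 12, 13, 14}


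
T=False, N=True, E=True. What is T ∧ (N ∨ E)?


T = False, N = True, E = True
Expression: T ∧ (N ∨ E)
Step 1: N ∨ E = True OR True = True
Step 2: T ∧ (True) = False AND True = False

False


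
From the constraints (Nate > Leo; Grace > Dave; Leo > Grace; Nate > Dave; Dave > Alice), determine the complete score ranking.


Constraints: Nate > Leo; Grace > Dave; Leo > Grace; Nate > Dave; Dave > Alice
Method: at each step, the next-highest is the one remaining person who never appears on the smaller side of a constraint between remaining people.
  Step 1: remaining {Alice, Dave, Nate, Leo, Grace}; on the smaller side: {Alice, Dave, Leo, Grace} → Nate is next (Nate > Leo; Nate > Dave).
  Step 2: remaining {Alice, Dave, Leo, Grace}; on the smaller side: {Alice, Dave, Grace} → Leo is next (Leo > Grace).
  Step 3: remaining {Alice, Dave, Grace}; on the smaller side: {Alice, Dave} → Grace is next (Grace > Dave).
  Step 4: remaining {Alice, Dave}; on the smaller side: {Alice} → Dave is next (Dave > Alice).
  Step 5: only Alice remains → lowest.
Final ranking (highest to lowest):

Nate > Leo > Grace > Dave > Alice


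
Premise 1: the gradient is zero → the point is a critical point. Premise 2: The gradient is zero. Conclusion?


Modus ponens: P → Q, P ⊢ Q
P: the gradient is zero
Q: the point is a critical point
We have P → Q and P is true.
By modus ponens, Q must be true.

The point is a critical point


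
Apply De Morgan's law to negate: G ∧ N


De Morgan's law: ¬(P ∧ Q) ≡ ¬P ∨ ¬Q
¬(G ∧ N) = ¬G ∨ ¬N

¬G ∨ ¬N


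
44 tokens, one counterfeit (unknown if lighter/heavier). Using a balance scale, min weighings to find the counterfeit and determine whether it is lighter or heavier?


Let n = 44. 88 possibilities (n tokens × lighter/heavier); each weighing has 3 outcomes.
Bound for k weighings: say the first weighing puts j tokens on each pan. If it tips, the 2j weighed tokens remain suspects (each with a known direction) and k-1 weighings give 3^(k-1) outcomes; 3^(k-1) is odd, so 2j ≤ 3^(k-1) - 1. If it balances, the n - 2j unweighed tokens remain with direction unknown: 2(n - 2j) ≤ 3^(k-1) - 1 by the same parity argument. Adding, n ≤ (3^(k-1) - 1) + (3^(k-1) - 1)/2 = (3^k - 3)/2, and the classical three-group strategy achieves this (3 tokens in 2 weighings, 12 in 3, 39 in 4, 120 in 5).
So we need the smallest k with (3^k - 3)/2 ≥ 44.
k = 4: (3^4 - 3)/2 = 39 < 44 ✗
k = 5: (3^5 - 3)/2 = 120 ≥ 44 ✓

5


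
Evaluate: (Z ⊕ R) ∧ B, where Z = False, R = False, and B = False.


Z = False, R = False, B = False
Step 1: Z ⊕ R = False XOR False = False
Step 2: False ∧ B = False AND False = False
XOR true when exactly one of Z,R is true; then AND with B.

False


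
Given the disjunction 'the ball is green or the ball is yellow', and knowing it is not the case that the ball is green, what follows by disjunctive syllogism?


Disjunctive syllogism: P ∨ Q, ¬P ⊢ Q
Disjunction: the ball is green ∨ the ball is yellow
We know it is not the case that the ball is green.
By disjunctive syllogism, the other disjunct must be true.

The ball is yellow


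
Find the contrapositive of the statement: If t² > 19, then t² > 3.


Original: If t² > 19, then t² > 3
Contrapositive: If ¬Q, then ¬P
Negate Q: not (t² > 3)
Negate P: not (t² > 19)

If not (t² > 3), then not (t² > 19).


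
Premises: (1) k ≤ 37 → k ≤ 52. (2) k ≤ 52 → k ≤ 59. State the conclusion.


Hypothetical syllogism: P → Q, Q → R ⊢ P → R
Premise 1: k ≤ 37 → k ≤ 52
Premise 2: k ≤ 52 → k ≤ 59
Chain the implications: the middle term (k ≤ 52) links the two.
Conclusion: If k ≤ 37, then k ≤ 59.

If k ≤ 37, then k ≤ 59.


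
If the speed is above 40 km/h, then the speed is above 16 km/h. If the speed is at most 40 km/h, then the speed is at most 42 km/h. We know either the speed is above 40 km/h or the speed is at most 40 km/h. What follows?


Constructive dilemma: (P → Q) ∧ (R → S), P ∨ R ⊢ Q ∨ S
Premise 1: the speed is above 40 km/h → the speed is above 16 km/h
Premise 2: the speed is at most 40 km/h → the speed is at most 42 km/h
Premise 3: the speed is above 40 km/h ∨ the speed is at most 40 km/h
Case 1: Assuming the speed is above 40 km/h, then by Premise 1, the speed is above 16 km/h.
Case 2: Assuming the speed is at most 40 km/h, then by Premise 2, the speed is at most 42 km/h.
Since one of the speed is above 40 km/h or the speed is at most 40 km/h must hold, we get the speed is above 16 km/h or the speed is at most 42 km/h.

The speed is above 16 km/h or the speed is at most 42 km/h.


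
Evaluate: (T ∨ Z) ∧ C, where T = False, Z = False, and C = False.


T = False, Z = False, C = False
Step 1: T ∨ Z = False OR False = False
Step 2: False ∧ C = False AND False = False
OR is true when at least one operand is true; AND requires both.

False


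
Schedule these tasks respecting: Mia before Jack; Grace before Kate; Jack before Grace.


Constraints: Mia before Jack; Grace before Kate; Jack before Grace
Method: repeatedly schedule the remaining task that has no remaining task required before it.
  Step 1: remaining {Jack, Kate, Grace, Mia}; every task except Mia still has a predecessor pending → schedule Mia.
  Step 2: remaining {Jack, Kate, Grace}; every task except Jack still has a predecessor pending → schedule Jack.
  Step 3: remaining {Kate, Grace}; every task except Grace still has a predecessor pending → schedule Grace.
  Step 4: only Kate remains → schedule Kate.
Resulting order:

Mia → Jack → Grace → Kate


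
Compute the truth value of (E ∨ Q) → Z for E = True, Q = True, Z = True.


E = True, Q = True, Z = True
Step 1: E ∨ Q = True OR True = True
Step 2: (True) → Z: false only when antecedent=True and Z=False.
Result: True

True


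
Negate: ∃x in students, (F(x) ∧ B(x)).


Original: ∃x (F(x) ∧ B(x))
Rule: ¬∀→∃, ¬∃→∀, negate predicate.
Negation: ∀x (¬F(x) ∨ ¬B(x))

∀x (¬F(x) ∨ ¬B(x))


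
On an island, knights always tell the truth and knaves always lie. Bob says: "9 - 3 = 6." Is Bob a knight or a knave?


Statement: "9 - 3 = 6."
Actual: 9 - 3 = 6
Claimed: 6
Statement is TRUE → Bob tells the truth → Knight

Knight


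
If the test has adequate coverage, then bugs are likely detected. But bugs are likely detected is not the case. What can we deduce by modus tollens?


Modus tollens: P → Q, ¬Q ⊢ ¬P
P: the test has adequate coverage
Q: bugs are likely detected
We have P → Q and Q is false.
By modus tollens, P must be false.

It is not the case that the test has adequate coverage


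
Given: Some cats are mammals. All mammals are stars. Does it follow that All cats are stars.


Premise 1: Some cats are mammals.
Premise 2: All mammals are stars.
Conclusion: All cats are stars.
Fallacy: illicit minor. The minor term (cats) is distributed in the conclusion ('All cats ...') but undistributed in its premise ('Some cats are mammals' doesn't cover all cats).
Only 'Some cats are stars' follows, not 'All'.

Invalid


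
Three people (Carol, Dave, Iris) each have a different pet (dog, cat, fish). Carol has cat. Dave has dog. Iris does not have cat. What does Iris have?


From clues:
  Dave → dog
  Carol → cat
By elimination, Iris gets the remaining.

fish


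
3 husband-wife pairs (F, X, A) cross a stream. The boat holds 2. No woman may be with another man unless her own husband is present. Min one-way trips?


Label couples F, X, A (H = husband, W = wife).
Counting alone: 6 people, the boat carries 2 and someone must bring it back, so each round trip nets at most +1 on the far side until the last crossing → at least 9 trips. The jealousy constraint makes 9 impossible; the shortest valid schedule has 11:
1. WF+WX →  (far: WF,WX; near: HF,HX,HA,WA)
2. WF ←       (far: WX; near: HF,HX,HA,WF,WA)
3. WF+WA →  (far: WF,WX,WA; near: HF,HX,HA)
4. WF ←       (far: WX,WA; near: HF,HX,HA,WF)
5. HX+HA →  (far: HX,WX,HA,WA; near: HF,WF)
6. HX+WX ←  (far: HA,WA; near: HF,WF,HX,WX)
7. HF+HX →  (far: HF,HX,HA,WA; near: WF,WX)
8. WA ←       (far: HF,HX,HA; near: WF,WX,WA)
9. WF+WX →  (far: HF,WF,HX,WX,HA; near: WA)
10. HA ←      (far: HF,WF,HX,WX; near: HA,WA)
11. HA+WA → (far: all six; near: empty)
In every state each wife is either with her husband or with no other man.
Minimum trips = 11

11


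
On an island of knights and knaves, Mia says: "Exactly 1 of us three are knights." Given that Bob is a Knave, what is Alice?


Mia claims exactly 1 knights among Mia, Bob, Alice.
Given: Bob is a Knave.

Case 1: Mia is a Knight (tells truth)
  Then exactly 1 of the three are knights.
  Counting Mia, Bob: 1 knight(s) so far. Need 0 more → Alice = Knave.
Case 2: Mia is a Knave (lies)
  Then the count is NOT 1.
  If Alice = Knight, count = 1 = 1 → claim would be true, contradicts lie.
  If Alice = Knave, count = 0 ≠ 1 → lie confirmed ✓

Alice is a Knave.

Knave


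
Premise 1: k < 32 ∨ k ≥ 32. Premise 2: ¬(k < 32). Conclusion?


Disjunctive syllogism: P ∨ Q, ¬P ⊢ Q
Disjunction: k < 32 ∨ k ≥ 32
We know it is not the case that k < 32.
By disjunctive syllogism, the other disjunct must be true.

k ≥ 32


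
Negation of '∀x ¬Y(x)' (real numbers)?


Original: ∀x ¬Y(x)
Rule: ¬∀→∃, ¬∃→∀, negate predicate.
Negation: ∃x Y(x)

∃x Y(x)


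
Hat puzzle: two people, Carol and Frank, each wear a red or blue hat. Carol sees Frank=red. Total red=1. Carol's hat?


Total red = 1, Frank = red
Red accounted for: 1
Remaining for Carol: 0
Carol's hat is blue.

blue


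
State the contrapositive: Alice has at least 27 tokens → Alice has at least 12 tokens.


Original: If Alice has at least 27 tokens, then Alice has at least 12 tokens
Contrapositive: If ¬Q, then ¬P
Negate Q: not (Alice has at least 12 tokens)
Negate P: not (Alice has at least 27 tokens)

If not (Alice has at least 12 tokens), then not (Alice has at least 27 tokens).


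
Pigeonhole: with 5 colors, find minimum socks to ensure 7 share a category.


Pigeonhole: to guarantee k in one of n categories, need (k-1)×n + 1.
k = 7, n = 5
Minimum = (7-1) × 5 + 1 = 6 × 5 + 1

31


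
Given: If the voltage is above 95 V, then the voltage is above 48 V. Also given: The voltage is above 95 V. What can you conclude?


Modus ponens: P → Q, P ⊢ Q
P: the voltage is above 95 V
Q: the voltage is above 48 V
We have P → Q and P is true.
By modus ponens, Q must be true.

The voltage is above 48 V


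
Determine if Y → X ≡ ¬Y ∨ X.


Expression 1: Y → X
Expression 2: ¬Y ∨ X
Truth table (Y X | Expr1 Expr2):
  T T |   T     T
  T F |   F     F
  F T |   T     T
  F F |   T     T
All 4 rows agree, so the expressions are logically equivalent.

Yes
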